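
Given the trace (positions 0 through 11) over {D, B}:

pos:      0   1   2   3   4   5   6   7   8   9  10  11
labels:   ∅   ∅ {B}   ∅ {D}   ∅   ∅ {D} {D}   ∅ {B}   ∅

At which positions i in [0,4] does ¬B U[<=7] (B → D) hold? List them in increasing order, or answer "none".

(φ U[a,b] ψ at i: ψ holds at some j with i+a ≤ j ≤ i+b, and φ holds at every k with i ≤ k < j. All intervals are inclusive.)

0, 1, 3, 4

Evaluate at each i in [0,4]:
  i=0: ✓ (rhs at j=0)
  i=1: ✓ (rhs at j=1)
  i=2: ✗ (lhs fails at k=2 before rhs at j=3)
  i=3: ✓ (rhs at j=3)
  i=4: ✓ (rhs at j=4)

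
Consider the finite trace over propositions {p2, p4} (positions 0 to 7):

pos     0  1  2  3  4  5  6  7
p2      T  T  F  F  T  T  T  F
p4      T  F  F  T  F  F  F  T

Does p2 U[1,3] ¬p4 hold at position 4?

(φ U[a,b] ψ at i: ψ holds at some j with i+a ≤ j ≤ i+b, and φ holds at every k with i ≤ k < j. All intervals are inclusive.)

Need some j in [5,7] with ¬p4, and p2 at every k in [4,j-1].
  j=5: ¬p4 holds; p2 holds at every k in [4,4] → satisfied.

Holds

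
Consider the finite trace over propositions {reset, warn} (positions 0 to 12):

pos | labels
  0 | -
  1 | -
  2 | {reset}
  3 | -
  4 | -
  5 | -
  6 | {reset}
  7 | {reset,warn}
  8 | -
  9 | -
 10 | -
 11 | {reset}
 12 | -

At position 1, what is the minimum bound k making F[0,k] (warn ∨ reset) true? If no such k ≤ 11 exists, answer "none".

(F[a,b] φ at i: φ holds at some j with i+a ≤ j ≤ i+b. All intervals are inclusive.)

Scan j = 1,2,… for (warn ∨ reset):
  j=1: fails
  j=2: holds
First hit at j=2, so smallest k = 2-1 = 1.

1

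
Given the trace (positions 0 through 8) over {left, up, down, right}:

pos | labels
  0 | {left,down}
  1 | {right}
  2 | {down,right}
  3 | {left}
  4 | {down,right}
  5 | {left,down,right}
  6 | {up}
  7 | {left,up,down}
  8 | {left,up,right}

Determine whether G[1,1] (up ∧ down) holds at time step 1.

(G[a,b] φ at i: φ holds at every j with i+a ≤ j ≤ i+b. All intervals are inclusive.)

Check (up ∧ down) at every j in [2,2]:
  j=2: false
Fails at j=2 → formula fails.

No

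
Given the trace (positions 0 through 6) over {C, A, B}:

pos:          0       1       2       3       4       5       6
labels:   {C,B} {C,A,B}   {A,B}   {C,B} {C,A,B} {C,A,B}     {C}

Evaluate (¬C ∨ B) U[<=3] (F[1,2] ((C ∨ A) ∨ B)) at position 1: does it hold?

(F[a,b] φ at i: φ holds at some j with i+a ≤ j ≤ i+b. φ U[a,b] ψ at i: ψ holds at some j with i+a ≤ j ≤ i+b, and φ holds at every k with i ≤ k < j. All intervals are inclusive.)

Need some j in [1,4] with F[1,2] ((C ∨ A) ∨ B), and (¬C ∨ B) at every k in [1,j-1].
  j=1: F[1,2] ((C ∨ A) ∨ B) holds; no prefix to check → satisfied.

True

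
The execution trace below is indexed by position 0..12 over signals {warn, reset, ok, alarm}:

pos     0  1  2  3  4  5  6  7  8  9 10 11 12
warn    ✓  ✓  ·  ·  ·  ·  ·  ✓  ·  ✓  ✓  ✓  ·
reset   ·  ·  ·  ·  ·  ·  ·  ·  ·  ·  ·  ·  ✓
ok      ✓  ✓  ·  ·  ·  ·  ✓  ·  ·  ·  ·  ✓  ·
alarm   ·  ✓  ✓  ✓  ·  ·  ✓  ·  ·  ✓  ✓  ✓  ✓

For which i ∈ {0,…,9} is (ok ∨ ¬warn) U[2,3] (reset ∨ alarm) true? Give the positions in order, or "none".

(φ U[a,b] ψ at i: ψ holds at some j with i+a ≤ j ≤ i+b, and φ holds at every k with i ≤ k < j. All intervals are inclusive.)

0, 1, 3, 4

Evaluate at each i in [0,9]:
  i=0: ✓ (rhs at j=2; lhs holds on [0,1])
  i=1: ✓ (rhs at j=3; lhs holds on [1,2])
  i=2: ✗ (no rhs in [4,5])
  i=3: ✓ (rhs at j=6; lhs holds on [3,5])
  i=4: ✓ (rhs at j=6; lhs holds on [4,5])
  i=5: ✗ (no rhs in [7,8])
  i=6: ✗ (lhs fails at k=7 before rhs at j=9)
  i=7: ✗ (lhs fails at k=7 before rhs at j=9)
  i=8: ✗ (lhs fails at k=9 before rhs at j=10)
  i=9: ✗ (lhs fails at k=9 before rhs at j=11)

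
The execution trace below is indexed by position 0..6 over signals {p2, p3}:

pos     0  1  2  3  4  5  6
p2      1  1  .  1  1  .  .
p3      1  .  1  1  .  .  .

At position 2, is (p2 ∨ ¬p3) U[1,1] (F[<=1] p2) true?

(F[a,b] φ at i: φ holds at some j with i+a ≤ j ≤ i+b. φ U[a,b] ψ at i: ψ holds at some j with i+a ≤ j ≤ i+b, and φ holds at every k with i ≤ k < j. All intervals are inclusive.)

Need some j in [3,3] with F[<=1] p2, and (p2 ∨ ¬p3) at every k in [2,j-1].
  j=3: F[<=1] p2 holds, but (p2 ∨ ¬p3) fails at k=2 → not this j.
No j in the window works → until fails.

Does not hold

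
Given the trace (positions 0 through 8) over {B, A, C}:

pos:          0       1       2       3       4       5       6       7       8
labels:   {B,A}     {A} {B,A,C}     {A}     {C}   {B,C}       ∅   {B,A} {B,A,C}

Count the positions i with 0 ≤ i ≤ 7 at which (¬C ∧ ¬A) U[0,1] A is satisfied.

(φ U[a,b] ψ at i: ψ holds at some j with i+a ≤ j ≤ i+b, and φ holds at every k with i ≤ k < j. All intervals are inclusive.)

Evaluate at each i in [0,7]:
  i=0: ✓ (rhs at j=0)
  i=1: ✓ (rhs at j=1)
  i=2: ✓ (rhs at j=2)
  i=3: ✓ (rhs at j=3)
  i=4: ✗ (no rhs in [4,5])
  i=5: ✗ (no rhs in [5,6])
  i=6: ✓ (rhs at j=7; lhs holds on [6,6])
  i=7: ✓ (rhs at j=7)
Positions where it holds: {0, 1, 2, 3, 6, 7} → 6.

6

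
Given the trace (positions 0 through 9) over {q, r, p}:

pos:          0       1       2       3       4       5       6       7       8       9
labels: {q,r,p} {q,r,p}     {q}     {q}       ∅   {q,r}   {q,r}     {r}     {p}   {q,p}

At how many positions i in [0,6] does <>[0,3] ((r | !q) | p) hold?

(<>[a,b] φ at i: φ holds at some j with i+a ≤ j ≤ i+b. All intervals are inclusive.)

7

Evaluate at each i in [0,6]:
  i=0: ✓ (witness j=0)
  i=1: ✓ (witness j=1)
  i=2: ✓ (witness j=4)
  i=3: ✓ (witness j=4)
  i=4: ✓ (witness j=4)
  i=5: ✓ (witness j=5)
  i=6: ✓ (witness j=6)
Positions where it holds: {0, 1, 2, 3, 4, 5, 6} → 7.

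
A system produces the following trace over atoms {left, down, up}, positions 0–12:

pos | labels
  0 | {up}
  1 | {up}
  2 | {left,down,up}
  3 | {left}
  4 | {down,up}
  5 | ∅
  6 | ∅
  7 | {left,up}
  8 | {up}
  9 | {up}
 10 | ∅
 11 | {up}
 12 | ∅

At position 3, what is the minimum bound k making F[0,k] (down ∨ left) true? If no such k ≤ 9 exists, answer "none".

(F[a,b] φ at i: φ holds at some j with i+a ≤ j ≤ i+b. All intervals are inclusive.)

Scan j = 3,4,… for (down ∨ left):
  j=3: holds
First hit at j=3, so smallest k = 3-3 = 0.

0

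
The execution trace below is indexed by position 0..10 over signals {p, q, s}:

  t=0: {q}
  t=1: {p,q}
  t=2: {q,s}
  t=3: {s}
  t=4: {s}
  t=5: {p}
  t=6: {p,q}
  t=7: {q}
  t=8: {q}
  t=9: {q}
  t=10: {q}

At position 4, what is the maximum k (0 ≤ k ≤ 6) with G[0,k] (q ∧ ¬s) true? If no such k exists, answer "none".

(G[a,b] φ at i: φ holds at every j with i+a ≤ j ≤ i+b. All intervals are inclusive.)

none

(q ∧ ¬s) must hold from j=4 onward; find where it first fails.
  j=4: fails → no k works.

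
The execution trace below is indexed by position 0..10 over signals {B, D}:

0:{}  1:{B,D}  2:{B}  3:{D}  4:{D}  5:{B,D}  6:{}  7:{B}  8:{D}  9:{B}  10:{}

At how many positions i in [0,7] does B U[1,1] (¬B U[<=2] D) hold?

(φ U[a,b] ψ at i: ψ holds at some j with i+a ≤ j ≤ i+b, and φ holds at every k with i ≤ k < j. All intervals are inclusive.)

2

Evaluate at each i in [0,7]:
  i=0: ✗ (lhs fails at k=0 before rhs at j=1)
  i=1: ✗ (no rhs in [2,2])
  i=2: ✓ (rhs at j=3; lhs holds on [2,2])
  i=3: ✗ (lhs fails at k=3 before rhs at j=4)
  i=4: ✗ (lhs fails at k=4 before rhs at j=5)
  i=5: ✗ (no rhs in [6,6])
  i=6: ✗ (no rhs in [7,7])
  i=7: ✓ (rhs at j=8; lhs holds on [7,7])
Positions where it holds: {2, 7} → 2.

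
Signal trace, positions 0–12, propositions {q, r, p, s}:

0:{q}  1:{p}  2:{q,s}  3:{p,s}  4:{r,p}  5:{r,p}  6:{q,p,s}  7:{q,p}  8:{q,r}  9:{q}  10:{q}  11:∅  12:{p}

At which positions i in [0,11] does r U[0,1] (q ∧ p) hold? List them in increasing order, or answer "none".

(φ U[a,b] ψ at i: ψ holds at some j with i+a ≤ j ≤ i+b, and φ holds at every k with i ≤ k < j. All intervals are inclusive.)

5, 6, 7

Evaluate at each i in [0,11]:
  i=0: ✗ (no rhs in [0,1])
  i=1: ✗ (no rhs in [1,2])
  i=2: ✗ (no rhs in [2,3])
  i=3: ✗ (no rhs in [3,4])
  i=4: ✗ (no rhs in [4,5])
  i=5: ✓ (rhs at j=6; lhs holds on [5,5])
  i=6: ✓ (rhs at j=6)
  i=7: ✓ (rhs at j=7)
  i=8: ✗ (no rhs in [8,9])
  i=9: ✗ (no rhs in [9,10])
  i=10: ✗ (no rhs in [10,11])
  i=11: ✗ (no rhs in [11,12])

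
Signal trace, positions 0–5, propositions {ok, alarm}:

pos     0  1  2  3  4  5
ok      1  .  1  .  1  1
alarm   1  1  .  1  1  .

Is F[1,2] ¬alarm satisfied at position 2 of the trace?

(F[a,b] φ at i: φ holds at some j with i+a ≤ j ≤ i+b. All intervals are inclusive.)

Check ¬alarm at each j in [3,4]:
  j=3: false
  j=4: false
No position in the window satisfies it → formula fails.

False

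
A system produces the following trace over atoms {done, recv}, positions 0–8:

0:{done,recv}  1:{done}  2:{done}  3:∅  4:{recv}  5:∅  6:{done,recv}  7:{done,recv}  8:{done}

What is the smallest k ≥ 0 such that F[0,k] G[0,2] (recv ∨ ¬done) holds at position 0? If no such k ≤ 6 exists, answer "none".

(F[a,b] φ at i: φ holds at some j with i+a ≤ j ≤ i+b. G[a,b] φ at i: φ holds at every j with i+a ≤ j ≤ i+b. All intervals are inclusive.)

3

Scan j = 0,1,… for G[0,2] (recv ∨ ¬done):
  j=0: fails
  j=1: fails
  j=2: fails
  j=3: holds
First hit at j=3, so smallest k = 3-0 = 3.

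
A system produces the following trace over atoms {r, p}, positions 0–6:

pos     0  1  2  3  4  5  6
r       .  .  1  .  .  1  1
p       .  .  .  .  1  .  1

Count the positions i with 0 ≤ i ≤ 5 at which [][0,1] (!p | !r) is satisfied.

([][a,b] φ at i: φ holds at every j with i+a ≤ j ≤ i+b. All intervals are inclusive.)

Evaluate at each i in [0,5]:
  i=0: ✓ (all of [0,1])
  i=1: ✓ (all of [1,2])
  i=2: ✓ (all of [2,3])
  i=3: ✓ (all of [3,4])
  i=4: ✓ (all of [4,5])
  i=5: ✗ (fails at j=6)
Positions where it holds: {0, 1, 2, 3, 4} → 5.

5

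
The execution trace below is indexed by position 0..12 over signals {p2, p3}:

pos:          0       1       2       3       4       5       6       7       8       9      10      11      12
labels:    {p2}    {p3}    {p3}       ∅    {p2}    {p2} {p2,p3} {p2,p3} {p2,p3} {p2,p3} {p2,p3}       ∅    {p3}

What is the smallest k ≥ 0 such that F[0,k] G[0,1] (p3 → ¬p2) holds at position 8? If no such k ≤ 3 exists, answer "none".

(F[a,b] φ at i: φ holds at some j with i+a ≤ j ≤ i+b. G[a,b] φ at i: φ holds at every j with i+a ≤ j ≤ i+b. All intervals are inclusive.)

Scan j = 8,9,… for G[0,1] (p3 → ¬p2):
  j=8: fails
  j=9: fails
  j=10: fails
  j=11: holds
First hit at j=11, so smallest k = 11-8 = 3.

3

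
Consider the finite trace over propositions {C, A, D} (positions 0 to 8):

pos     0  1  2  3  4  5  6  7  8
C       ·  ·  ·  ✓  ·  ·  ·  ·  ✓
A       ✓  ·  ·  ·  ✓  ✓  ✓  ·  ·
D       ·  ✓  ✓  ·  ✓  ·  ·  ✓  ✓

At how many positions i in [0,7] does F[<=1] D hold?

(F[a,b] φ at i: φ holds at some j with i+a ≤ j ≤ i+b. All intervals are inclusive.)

7

Evaluate at each i in [0,7]:
  i=0: ✓ (witness j=1)
  i=1: ✓ (witness j=1)
  i=2: ✓ (witness j=2)
  i=3: ✓ (witness j=4)
  i=4: ✓ (witness j=4)
  i=5: ✗ (none in [5,6])
  i=6: ✓ (witness j=7)
  i=7: ✓ (witness j=7)
Positions where it holds: {0, 1, 2, 3, 4, 6, 7} → 7.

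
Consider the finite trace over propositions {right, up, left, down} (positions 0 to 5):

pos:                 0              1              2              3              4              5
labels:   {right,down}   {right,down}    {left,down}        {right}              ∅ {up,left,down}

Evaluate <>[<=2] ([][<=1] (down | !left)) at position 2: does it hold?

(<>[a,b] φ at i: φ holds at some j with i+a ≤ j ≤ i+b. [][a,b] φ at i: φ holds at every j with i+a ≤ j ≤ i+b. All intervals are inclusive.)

Holds

Check [][<=1] (down | !left) at each j in [2,4]:
  j=2: holds on [2,3]
  j=3: holds on [3,4]
  j=4: holds on [4,5]
Found at j=2 → formula holds.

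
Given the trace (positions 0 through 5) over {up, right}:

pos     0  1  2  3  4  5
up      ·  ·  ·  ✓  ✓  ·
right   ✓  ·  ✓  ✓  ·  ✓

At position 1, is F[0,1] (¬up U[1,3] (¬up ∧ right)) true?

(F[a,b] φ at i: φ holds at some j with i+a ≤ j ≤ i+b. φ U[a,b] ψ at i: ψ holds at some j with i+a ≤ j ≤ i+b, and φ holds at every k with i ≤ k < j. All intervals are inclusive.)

Check (¬up U[1,3] (¬up ∧ right)) at each j in [1,2]:
  j=1: holds
  j=2: fails
Found at j=1 → formula holds.

True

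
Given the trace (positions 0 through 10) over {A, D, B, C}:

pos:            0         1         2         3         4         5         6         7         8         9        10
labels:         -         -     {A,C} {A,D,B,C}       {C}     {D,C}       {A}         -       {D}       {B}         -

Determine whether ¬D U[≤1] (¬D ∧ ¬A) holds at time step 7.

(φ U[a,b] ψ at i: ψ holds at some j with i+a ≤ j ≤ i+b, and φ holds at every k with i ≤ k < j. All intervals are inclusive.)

Yes

Need some j in [7,8] with (¬D ∧ ¬A), and ¬D at every k in [7,j-1].
  j=7: (¬D ∧ ¬A) holds; no prefix to check → satisfied.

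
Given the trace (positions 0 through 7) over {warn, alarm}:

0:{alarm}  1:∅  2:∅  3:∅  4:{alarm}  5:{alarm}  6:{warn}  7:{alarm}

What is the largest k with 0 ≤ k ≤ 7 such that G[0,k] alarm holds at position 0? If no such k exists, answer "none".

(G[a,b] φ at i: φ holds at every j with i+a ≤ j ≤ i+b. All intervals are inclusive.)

alarm must hold from j=0 onward; find where it first fails.
  j=0: holds
  j=1: fails
Holds on [0,0], so largest k = 0.

0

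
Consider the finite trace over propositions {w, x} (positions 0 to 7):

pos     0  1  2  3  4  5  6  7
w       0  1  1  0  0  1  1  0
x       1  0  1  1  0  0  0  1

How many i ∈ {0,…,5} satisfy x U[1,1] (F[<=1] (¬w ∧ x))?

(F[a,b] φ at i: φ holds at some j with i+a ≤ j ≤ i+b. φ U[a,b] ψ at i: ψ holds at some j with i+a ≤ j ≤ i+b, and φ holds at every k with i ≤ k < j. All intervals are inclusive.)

Evaluate at each i in [0,5]:
  i=0: ✗ (no rhs in [1,1])
  i=1: ✗ (lhs fails at k=1 before rhs at j=2)
  i=2: ✓ (rhs at j=3; lhs holds on [2,2])
  i=3: ✗ (no rhs in [4,4])
  i=4: ✗ (no rhs in [5,5])
  i=5: ✗ (lhs fails at k=5 before rhs at j=6)
Positions where it holds: {2} → 1.

1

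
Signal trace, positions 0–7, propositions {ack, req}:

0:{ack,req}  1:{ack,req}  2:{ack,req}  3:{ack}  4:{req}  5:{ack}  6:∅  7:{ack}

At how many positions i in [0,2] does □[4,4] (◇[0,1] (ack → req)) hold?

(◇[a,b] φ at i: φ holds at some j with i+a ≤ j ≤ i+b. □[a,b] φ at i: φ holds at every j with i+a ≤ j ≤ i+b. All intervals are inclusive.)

Evaluate at each i in [0,2]:
  i=0: ✓ (all of [4,4])
  i=1: ✓ (all of [5,5])
  i=2: ✓ (all of [6,6])
Positions where it holds: {0, 1, 2} → 3.

3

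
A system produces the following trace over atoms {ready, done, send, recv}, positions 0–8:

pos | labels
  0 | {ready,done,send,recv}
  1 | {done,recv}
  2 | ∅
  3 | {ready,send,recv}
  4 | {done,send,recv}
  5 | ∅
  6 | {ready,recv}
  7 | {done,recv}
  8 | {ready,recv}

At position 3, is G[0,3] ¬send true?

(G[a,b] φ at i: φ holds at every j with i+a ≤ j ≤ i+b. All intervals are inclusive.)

No

Check ¬send at every j in [3,6]:
  j=3: false
  j=4: false
  j=5: true
  j=6: true
Fails at j=3 → formula fails.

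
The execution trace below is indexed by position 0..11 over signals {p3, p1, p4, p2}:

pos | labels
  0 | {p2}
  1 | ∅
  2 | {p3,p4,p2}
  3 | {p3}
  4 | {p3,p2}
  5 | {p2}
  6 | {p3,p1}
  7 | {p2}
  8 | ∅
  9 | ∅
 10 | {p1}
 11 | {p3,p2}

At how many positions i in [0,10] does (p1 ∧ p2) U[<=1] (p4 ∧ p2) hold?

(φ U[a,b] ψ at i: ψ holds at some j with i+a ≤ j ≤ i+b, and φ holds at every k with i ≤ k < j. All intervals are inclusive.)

1

Evaluate at each i in [0,10]:
  i=0: ✗ (no rhs in [0,1])
  i=1: ✗ (lhs fails at k=1 before rhs at j=2)
  i=2: ✓ (rhs at j=2)
  i=3: ✗ (no rhs in [3,4])
  i=4: ✗ (no rhs in [4,5])
  i=5: ✗ (no rhs in [5,6])
  i=6: ✗ (no rhs in [6,7])
  i=7: ✗ (no rhs in [7,8])
  i=8: ✗ (no rhs in [8,9])
  i=9: ✗ (no rhs in [9,10])
  i=10: ✗ (no rhs in [10,11])
Positions where it holds: {2} → 1.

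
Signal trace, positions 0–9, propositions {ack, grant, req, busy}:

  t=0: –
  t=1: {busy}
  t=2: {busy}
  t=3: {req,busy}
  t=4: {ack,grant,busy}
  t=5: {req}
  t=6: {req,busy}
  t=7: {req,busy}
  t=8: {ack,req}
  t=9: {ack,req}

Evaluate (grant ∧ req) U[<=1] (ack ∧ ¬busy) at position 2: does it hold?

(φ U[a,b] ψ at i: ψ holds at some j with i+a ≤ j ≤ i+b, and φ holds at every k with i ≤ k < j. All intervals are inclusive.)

Does not hold

Need some j in [2,3] with (ack ∧ ¬busy), and (grant ∧ req) at every k in [2,j-1].
  j=2: (ack ∧ ¬busy) false.
  j=3: (ack ∧ ¬busy) false.
No j in the window works → until fails.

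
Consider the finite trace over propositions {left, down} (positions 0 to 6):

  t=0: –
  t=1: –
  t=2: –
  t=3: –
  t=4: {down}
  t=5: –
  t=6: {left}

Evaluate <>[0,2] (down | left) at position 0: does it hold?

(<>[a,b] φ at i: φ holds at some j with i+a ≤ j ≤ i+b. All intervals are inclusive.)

No

Check (down | left) at each j in [0,2]:
  j=0: false
  j=1: false
  j=2: false
No position in the window satisfies it → formula fails.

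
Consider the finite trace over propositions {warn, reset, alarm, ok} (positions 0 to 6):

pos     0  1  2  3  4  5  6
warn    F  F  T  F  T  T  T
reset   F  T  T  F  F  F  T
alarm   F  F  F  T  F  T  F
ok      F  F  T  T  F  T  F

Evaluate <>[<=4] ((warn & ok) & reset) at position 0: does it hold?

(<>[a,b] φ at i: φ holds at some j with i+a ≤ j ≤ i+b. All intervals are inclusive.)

True

Check ((warn & ok) & reset) at each j in [0,4]:
  j=0: false
  j=1: false
  j=2: true
  j=3: false
  j=4: false
Found at j=2 → formula holds.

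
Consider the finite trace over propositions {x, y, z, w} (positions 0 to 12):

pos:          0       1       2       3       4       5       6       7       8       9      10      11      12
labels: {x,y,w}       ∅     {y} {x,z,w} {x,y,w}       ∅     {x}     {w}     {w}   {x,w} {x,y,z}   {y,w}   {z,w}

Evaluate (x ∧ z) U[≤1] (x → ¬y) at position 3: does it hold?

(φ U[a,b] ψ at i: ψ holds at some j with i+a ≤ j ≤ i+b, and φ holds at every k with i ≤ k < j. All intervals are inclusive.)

Need some j in [3,4] with (x → ¬y), and (x ∧ z) at every k in [3,j-1].
  j=3: (x → ¬y) holds; no prefix to check → satisfied.

Holds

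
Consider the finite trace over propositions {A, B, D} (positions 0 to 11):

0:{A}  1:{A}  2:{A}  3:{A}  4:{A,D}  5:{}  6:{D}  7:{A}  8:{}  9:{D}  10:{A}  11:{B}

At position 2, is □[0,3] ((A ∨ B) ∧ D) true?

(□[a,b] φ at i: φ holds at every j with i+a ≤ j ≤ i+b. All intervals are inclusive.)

Check ((A ∨ B) ∧ D) at every j in [2,5]:
  j=2: false
  j=3: false
  j=4: true
  j=5: false
Fails at j=2 → formula fails.

False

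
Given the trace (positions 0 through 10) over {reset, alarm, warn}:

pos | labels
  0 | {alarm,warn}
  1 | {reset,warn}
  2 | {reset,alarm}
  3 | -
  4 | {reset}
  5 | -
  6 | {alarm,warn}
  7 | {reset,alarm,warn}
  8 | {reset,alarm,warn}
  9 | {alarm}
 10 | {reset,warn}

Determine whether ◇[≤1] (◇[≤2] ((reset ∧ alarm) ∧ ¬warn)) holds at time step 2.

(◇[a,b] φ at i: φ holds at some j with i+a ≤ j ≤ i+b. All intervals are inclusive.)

Check ◇[≤2] ((reset ∧ alarm) ∧ ¬warn) at each j in [2,3]:
  j=2: holds (witness at 2)
  j=3: fails (none in [3,5])
Found at j=2 → formula holds.

Holds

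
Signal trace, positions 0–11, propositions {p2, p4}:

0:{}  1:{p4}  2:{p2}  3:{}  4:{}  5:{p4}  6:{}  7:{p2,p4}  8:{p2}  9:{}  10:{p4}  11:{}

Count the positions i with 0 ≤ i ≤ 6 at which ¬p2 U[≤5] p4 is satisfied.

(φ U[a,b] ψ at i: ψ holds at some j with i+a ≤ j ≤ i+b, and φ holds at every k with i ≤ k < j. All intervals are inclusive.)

Evaluate at each i in [0,6]:
  i=0: ✓ (rhs at j=1; lhs holds on [0,0])
  i=1: ✓ (rhs at j=1)
  i=2: ✗ (lhs fails at k=2 before rhs at j=5)
  i=3: ✓ (rhs at j=5; lhs holds on [3,4])
  i=4: ✓ (rhs at j=5; lhs holds on [4,4])
  i=5: ✓ (rhs at j=5)
  i=6: ✓ (rhs at j=7; lhs holds on [6,6])
Positions where it holds: {0, 1, 3, 4, 5, 6} → 6.

6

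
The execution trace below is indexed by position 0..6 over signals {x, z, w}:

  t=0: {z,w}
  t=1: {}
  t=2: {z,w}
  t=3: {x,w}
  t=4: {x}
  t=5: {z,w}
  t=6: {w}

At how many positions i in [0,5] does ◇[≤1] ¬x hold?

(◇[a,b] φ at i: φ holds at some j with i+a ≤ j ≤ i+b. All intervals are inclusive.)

Evaluate at each i in [0,5]:
  i=0: ✓ (witness j=0)
  i=1: ✓ (witness j=1)
  i=2: ✓ (witness j=2)
  i=3: ✗ (none in [3,4])
  i=4: ✓ (witness j=5)
  i=5: ✓ (witness j=5)
Positions where it holds: {0, 1, 2, 4, 5} → 5.

5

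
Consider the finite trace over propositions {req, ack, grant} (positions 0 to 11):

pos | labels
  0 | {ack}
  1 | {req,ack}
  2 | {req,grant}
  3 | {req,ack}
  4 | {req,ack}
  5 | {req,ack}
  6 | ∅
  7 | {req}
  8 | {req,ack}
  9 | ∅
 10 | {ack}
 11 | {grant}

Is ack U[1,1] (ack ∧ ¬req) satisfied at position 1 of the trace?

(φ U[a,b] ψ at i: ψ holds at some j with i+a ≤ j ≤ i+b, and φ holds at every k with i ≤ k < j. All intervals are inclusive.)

False

Need some j in [2,2] with (ack ∧ ¬req), and ack at every k in [1,j-1].
  j=2: (ack ∧ ¬req) false.
No j in the window works → until fails.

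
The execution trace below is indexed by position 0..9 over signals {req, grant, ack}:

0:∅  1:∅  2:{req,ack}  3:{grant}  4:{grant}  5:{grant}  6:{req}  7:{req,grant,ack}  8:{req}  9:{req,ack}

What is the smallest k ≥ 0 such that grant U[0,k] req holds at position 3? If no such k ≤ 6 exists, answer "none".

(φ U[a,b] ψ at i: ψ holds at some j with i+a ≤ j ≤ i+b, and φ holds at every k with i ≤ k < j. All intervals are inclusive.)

3

Need earliest j ≥ 3 with req, and grant at every k in [3,j-1].
  j=3: rhs fails.
  j=4: rhs fails.
  j=5: rhs fails.
  j=6: rhs holds; lhs holds on [3,5]. k = 3.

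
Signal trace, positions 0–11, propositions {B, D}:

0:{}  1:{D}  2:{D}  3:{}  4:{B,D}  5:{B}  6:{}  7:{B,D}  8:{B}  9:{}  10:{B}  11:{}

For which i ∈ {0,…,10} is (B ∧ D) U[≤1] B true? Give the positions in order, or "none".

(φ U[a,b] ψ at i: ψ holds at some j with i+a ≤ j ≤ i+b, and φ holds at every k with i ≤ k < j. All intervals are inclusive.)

Evaluate at each i in [0,10]:
  i=0: ✗ (no rhs in [0,1])
  i=1: ✗ (no rhs in [1,2])
  i=2: ✗ (no rhs in [2,3])
  i=3: ✗ (lhs fails at k=3 before rhs at j=4)
  i=4: ✓ (rhs at j=4)
  i=5: ✓ (rhs at j=5)
  i=6: ✗ (lhs fails at k=6 before rhs at j=7)
  i=7: ✓ (rhs at j=7)
  i=8: ✓ (rhs at j=8)
  i=9: ✗ (lhs fails at k=9 before rhs at j=10)
  i=10: ✓ (rhs at j=10)

4, 5, 7, 8, 10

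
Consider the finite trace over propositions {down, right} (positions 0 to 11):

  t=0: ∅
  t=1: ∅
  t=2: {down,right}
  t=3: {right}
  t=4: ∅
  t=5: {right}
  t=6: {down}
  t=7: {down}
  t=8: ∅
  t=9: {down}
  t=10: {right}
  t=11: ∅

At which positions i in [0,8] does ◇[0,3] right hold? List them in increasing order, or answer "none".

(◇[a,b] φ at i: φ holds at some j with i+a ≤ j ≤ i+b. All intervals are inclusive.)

0, 1, 2, 3, 4, 5, 7, 8

Evaluate at each i in [0,8]:
  i=0: ✓ (witness j=2)
  i=1: ✓ (witness j=2)
  i=2: ✓ (witness j=2)
  i=3: ✓ (witness j=3)
  i=4: ✓ (witness j=5)
  i=5: ✓ (witness j=5)
  i=6: ✗ (none in [6,9])
  i=7: ✓ (witness j=10)
  i=8: ✓ (witness j=10)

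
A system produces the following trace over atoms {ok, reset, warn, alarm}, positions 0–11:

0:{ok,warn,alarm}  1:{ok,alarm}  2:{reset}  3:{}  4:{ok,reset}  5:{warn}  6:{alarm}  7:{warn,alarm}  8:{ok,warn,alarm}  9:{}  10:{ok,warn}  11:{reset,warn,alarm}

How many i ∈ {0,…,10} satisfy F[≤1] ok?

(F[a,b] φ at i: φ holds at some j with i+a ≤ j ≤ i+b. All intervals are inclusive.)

Evaluate at each i in [0,10]:
  i=0: ✓ (witness j=0)
  i=1: ✓ (witness j=1)
  i=2: ✗ (none in [2,3])
  i=3: ✓ (witness j=4)
  i=4: ✓ (witness j=4)
  i=5: ✗ (none in [5,6])
  i=6: ✗ (none in [6,7])
  i=7: ✓ (witness j=8)
  i=8: ✓ (witness j=8)
  i=9: ✓ (witness j=10)
  i=10: ✓ (witness j=10)
Positions where it holds: {0, 1, 3, 4, 7, 8, 9, 10} → 8.

8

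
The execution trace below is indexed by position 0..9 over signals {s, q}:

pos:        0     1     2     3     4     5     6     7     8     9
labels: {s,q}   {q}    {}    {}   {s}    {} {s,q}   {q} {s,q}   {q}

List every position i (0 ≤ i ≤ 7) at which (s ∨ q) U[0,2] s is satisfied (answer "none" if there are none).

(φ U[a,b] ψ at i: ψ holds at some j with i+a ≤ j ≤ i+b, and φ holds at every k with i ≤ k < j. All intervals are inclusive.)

0, 4, 6, 7

Evaluate at each i in [0,7]:
  i=0: ✓ (rhs at j=0)
  i=1: ✗ (no rhs in [1,3])
  i=2: ✗ (lhs fails at k=2 before rhs at j=4)
  i=3: ✗ (lhs fails at k=3 before rhs at j=4)
  i=4: ✓ (rhs at j=4)
  i=5: ✗ (lhs fails at k=5 before rhs at j=6)
  i=6: ✓ (rhs at j=6)
  i=7: ✓ (rhs at j=8; lhs holds on [7,7])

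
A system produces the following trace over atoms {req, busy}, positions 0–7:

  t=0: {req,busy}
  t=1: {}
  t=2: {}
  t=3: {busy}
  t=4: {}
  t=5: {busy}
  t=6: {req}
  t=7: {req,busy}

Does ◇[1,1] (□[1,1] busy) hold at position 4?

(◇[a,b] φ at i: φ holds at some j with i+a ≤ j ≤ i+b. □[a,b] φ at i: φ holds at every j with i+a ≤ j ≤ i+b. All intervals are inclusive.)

Check □[1,1] busy at each j in [5,5]:
  j=5: fails at 6
No position in the window satisfies it → formula fails.

No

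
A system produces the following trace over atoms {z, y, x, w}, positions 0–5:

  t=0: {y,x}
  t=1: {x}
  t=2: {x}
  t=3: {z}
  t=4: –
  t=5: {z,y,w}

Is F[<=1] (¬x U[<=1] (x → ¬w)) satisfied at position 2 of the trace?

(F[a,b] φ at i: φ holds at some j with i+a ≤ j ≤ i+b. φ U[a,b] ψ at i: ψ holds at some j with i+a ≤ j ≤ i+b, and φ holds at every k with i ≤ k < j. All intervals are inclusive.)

Check (¬x U[<=1] (x → ¬w)) at each j in [2,3]:
  j=2: holds
  j=3: holds
Found at j=2 → formula holds.

True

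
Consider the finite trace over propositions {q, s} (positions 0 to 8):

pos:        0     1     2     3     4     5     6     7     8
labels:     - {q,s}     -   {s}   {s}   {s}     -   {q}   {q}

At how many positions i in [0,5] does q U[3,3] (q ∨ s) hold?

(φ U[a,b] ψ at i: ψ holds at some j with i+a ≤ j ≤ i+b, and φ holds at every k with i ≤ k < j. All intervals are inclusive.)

Evaluate at each i in [0,5]:
  i=0: ✗ (lhs fails at k=0 before rhs at j=3)
  i=1: ✗ (lhs fails at k=2 before rhs at j=4)
  i=2: ✗ (lhs fails at k=2 before rhs at j=5)
  i=3: ✗ (no rhs in [6,6])
  i=4: ✗ (lhs fails at k=4 before rhs at j=7)
  i=5: ✗ (lhs fails at k=5 before rhs at j=8)
Positions where it holds: {} → 0.

0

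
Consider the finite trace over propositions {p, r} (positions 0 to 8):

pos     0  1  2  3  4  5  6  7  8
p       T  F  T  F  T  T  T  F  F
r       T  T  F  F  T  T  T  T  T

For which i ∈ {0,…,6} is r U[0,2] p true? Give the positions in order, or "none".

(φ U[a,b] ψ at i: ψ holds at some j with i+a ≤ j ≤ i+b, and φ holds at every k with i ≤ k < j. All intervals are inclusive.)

Evaluate at each i in [0,6]:
  i=0: ✓ (rhs at j=0)
  i=1: ✓ (rhs at j=2; lhs holds on [1,1])
  i=2: ✓ (rhs at j=2)
  i=3: ✗ (lhs fails at k=3 before rhs at j=4)
  i=4: ✓ (rhs at j=4)
  i=5: ✓ (rhs at j=5)
  i=6: ✓ (rhs at j=6)

0, 1, 2, 4, 5, 6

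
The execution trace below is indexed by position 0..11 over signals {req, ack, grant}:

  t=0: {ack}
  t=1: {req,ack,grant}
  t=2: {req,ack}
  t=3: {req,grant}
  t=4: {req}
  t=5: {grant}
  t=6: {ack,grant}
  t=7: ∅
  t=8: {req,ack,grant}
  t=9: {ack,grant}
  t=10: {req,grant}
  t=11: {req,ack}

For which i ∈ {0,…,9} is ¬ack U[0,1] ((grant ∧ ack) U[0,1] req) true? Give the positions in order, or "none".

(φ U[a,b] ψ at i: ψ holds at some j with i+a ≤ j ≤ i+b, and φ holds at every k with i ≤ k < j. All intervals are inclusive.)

Evaluate at each i in [0,9]:
  i=0: ✗ (lhs fails at k=0 before rhs at j=1)
  i=1: ✓ (rhs at j=1)
  i=2: ✓ (rhs at j=2)
  i=3: ✓ (rhs at j=3)
  i=4: ✓ (rhs at j=4)
  i=5: ✗ (no rhs in [5,6])
  i=6: ✗ (no rhs in [6,7])
  i=7: ✓ (rhs at j=8; lhs holds on [7,7])
  i=8: ✓ (rhs at j=8)
  i=9: ✓ (rhs at j=9)

1, 2, 3, 4, 7, 8, 9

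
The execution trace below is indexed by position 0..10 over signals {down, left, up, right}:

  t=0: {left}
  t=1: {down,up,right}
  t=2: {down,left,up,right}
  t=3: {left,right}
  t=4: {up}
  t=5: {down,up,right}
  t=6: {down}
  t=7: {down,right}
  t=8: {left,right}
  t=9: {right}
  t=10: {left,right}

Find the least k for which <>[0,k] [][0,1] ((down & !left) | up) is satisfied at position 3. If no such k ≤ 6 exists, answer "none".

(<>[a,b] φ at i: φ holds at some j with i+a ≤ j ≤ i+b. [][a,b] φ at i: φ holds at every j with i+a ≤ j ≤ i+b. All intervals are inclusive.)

1

Scan j = 3,4,… for [][0,1] ((down & !left) | up):
  j=3: fails
  j=4: holds
First hit at j=4, so smallest k = 4-3 = 1.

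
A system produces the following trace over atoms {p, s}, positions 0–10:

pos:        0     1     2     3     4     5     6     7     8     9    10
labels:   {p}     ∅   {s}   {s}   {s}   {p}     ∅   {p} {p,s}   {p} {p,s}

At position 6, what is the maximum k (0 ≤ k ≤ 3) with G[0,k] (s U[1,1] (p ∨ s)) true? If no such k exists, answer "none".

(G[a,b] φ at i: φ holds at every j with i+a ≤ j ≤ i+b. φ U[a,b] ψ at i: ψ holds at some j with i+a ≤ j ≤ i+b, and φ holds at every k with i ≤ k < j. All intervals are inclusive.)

none

(s U[1,1] (p ∨ s)) must hold from j=6 onward; find where it first fails.
  j=6: fails → no k works.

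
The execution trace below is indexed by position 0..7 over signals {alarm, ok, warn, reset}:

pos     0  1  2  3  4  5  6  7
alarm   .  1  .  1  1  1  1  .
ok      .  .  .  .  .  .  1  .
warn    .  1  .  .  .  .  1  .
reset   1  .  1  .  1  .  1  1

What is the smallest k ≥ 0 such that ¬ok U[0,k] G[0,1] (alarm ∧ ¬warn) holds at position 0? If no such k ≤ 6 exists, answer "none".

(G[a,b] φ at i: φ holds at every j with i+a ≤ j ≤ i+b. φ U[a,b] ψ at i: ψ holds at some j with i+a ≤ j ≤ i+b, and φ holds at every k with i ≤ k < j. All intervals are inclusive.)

Need earliest j ≥ 0 with G[0,1] (alarm ∧ ¬warn), and ¬ok at every k in [0,j-1].
  j=0: rhs fails.
  j=1: rhs fails.
  j=2: rhs fails.
  j=3: rhs holds; lhs holds on [0,2]. k = 3.

3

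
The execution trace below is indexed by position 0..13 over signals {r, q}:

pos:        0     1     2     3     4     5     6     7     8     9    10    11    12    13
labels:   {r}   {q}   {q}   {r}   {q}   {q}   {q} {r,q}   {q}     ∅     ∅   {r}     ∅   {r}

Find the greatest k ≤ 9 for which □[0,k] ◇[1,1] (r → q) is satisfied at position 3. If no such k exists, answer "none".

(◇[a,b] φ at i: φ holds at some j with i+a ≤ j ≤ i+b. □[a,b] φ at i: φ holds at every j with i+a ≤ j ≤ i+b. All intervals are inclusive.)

◇[1,1] (r → q) must hold from j=3 onward; find where it first fails.
  j=3: holds
  j=4: holds
  j=5: holds
  j=6: holds
  j=7: holds
  j=8: holds
  j=9: holds
  j=10: fails
Holds on [3,9], so largest k = 6.

6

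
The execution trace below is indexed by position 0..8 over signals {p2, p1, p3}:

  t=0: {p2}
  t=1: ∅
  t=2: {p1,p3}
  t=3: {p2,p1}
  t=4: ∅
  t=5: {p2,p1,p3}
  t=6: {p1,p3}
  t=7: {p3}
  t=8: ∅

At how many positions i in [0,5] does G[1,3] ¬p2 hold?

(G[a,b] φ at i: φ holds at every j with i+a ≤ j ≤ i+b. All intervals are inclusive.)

Evaluate at each i in [0,5]:
  i=0: ✗ (fails at j=3)
  i=1: ✗ (fails at j=3)
  i=2: ✗ (fails at j=3)
  i=3: ✗ (fails at j=5)
  i=4: ✗ (fails at j=5)
  i=5: ✓ (all of [6,8])
Positions where it holds: {5} → 1.

1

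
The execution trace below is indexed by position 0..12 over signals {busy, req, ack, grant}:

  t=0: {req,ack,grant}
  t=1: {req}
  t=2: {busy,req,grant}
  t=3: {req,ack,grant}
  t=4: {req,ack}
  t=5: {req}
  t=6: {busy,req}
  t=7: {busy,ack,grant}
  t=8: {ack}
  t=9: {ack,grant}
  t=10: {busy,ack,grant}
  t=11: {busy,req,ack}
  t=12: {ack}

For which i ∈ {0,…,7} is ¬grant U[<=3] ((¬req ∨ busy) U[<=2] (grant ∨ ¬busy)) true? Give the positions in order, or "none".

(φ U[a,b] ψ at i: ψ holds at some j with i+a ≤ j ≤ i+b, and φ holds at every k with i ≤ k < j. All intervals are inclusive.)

0, 1, 2, 3, 4, 5, 6, 7

Evaluate at each i in [0,7]:
  i=0: ✓ (rhs at j=0)
  i=1: ✓ (rhs at j=1)
  i=2: ✓ (rhs at j=2)
  i=3: ✓ (rhs at j=3)
  i=4: ✓ (rhs at j=4)
  i=5: ✓ (rhs at j=5)
  i=6: ✓ (rhs at j=6)
  i=7: ✓ (rhs at j=7)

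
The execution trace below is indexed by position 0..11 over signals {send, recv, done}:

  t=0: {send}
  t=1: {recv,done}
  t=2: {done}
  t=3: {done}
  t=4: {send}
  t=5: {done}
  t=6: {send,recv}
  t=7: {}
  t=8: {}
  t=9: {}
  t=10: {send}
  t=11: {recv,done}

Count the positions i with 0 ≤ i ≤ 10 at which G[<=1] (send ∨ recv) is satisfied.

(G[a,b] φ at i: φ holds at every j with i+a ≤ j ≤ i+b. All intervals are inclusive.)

2

Evaluate at each i in [0,10]:
  i=0: ✓ (all of [0,1])
  i=1: ✗ (fails at j=2)
  i=2: ✗ (fails at j=2)
  i=3: ✗ (fails at j=3)
  i=4: ✗ (fails at j=5)
  i=5: ✗ (fails at j=5)
  i=6: ✗ (fails at j=7)
  i=7: ✗ (fails at j=7)
  i=8: ✗ (fails at j=8)
  i=9: ✗ (fails at j=9)
  i=10: ✓ (all of [10,11])
Positions where it holds: {0, 10} → 2.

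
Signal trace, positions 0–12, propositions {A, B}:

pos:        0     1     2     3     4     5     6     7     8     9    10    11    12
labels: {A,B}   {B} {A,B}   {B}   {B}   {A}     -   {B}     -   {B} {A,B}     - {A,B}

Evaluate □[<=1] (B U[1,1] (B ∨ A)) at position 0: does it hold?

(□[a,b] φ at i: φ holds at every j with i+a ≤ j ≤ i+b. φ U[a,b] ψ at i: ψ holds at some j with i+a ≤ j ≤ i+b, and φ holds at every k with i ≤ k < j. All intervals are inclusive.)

Check (B U[1,1] (B ∨ A)) at every j in [0,1]:
  j=0: holds
  j=1: holds
All positions satisfy it → formula holds.

Holds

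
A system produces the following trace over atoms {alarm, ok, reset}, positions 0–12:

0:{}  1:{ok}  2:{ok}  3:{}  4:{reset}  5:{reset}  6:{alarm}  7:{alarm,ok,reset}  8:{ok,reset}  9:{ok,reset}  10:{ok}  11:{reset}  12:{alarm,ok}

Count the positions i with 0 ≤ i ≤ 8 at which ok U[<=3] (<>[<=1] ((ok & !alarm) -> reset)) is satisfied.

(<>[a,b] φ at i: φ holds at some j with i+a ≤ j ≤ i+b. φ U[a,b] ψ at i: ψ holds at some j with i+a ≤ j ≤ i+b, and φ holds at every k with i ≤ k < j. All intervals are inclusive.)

9

Evaluate at each i in [0,8]:
  i=0: ✓ (rhs at j=0)
  i=1: ✓ (rhs at j=2; lhs holds on [1,1])
  i=2: ✓ (rhs at j=2)
  i=3: ✓ (rhs at j=3)
  i=4: ✓ (rhs at j=4)
  i=5: ✓ (rhs at j=5)
  i=6: ✓ (rhs at j=6)
  i=7: ✓ (rhs at j=7)
  i=8: ✓ (rhs at j=8)
Positions where it holds: {0, 1, 2, 3, 4, 5, 6, 7, 8} → 9.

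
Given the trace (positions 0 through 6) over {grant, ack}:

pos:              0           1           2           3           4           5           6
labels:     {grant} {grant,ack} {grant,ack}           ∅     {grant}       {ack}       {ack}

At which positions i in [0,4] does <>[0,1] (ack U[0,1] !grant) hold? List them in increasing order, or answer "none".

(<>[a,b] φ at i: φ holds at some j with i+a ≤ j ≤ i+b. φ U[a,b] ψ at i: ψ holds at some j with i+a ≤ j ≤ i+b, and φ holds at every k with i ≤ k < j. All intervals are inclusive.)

Evaluate at each i in [0,4]:
  i=0: ✗ (none in [0,1])
  i=1: ✓ (witness j=2)
  i=2: ✓ (witness j=2)
  i=3: ✓ (witness j=3)
  i=4: ✓ (witness j=5)

1, 2, 3, 4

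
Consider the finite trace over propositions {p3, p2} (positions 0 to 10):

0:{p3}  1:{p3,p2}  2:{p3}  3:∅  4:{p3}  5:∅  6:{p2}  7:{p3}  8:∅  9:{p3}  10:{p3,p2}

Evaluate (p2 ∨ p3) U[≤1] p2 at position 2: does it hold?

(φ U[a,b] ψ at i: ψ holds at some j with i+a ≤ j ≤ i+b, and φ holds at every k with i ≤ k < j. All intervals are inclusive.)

Need some j in [2,3] with p2, and (p2 ∨ p3) at every k in [2,j-1].
  j=2: p2 false.
  j=3: p2 false.
No j in the window works → until fails.

Does not hold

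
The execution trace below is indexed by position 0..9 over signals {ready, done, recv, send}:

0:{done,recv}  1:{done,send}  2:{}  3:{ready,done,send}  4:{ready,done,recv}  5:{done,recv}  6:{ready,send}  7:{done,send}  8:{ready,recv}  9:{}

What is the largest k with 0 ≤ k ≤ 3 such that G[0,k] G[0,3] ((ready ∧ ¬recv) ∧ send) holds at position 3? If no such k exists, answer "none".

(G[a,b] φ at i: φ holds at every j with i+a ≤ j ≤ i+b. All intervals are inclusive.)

none

G[0,3] ((ready ∧ ¬recv) ∧ send) must hold from j=3 onward; find where it first fails.
  j=3: fails → no k works.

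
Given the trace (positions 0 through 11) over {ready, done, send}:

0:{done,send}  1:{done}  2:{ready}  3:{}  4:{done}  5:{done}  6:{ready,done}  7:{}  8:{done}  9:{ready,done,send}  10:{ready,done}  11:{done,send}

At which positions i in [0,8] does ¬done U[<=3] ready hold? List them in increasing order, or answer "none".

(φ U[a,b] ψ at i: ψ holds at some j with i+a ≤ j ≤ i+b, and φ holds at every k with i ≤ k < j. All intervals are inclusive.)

2, 6

Evaluate at each i in [0,8]:
  i=0: ✗ (lhs fails at k=0 before rhs at j=2)
  i=1: ✗ (lhs fails at k=1 before rhs at j=2)
  i=2: ✓ (rhs at j=2)
  i=3: ✗ (lhs fails at k=4 before rhs at j=6)
  i=4: ✗ (lhs fails at k=4 before rhs at j=6)
  i=5: ✗ (lhs fails at k=5 before rhs at j=6)
  i=6: ✓ (rhs at j=6)
  i=7: ✗ (lhs fails at k=8 before rhs at j=9)
  i=8: ✗ (lhs fails at k=8 before rhs at j=9)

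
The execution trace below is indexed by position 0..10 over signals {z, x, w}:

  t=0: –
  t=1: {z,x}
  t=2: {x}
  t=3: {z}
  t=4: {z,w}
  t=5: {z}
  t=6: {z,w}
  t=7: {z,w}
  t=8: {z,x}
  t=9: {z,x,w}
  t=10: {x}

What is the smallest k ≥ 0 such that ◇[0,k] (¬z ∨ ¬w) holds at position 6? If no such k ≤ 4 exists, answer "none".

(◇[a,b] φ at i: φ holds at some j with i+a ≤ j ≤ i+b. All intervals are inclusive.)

2

Scan j = 6,7,… for (¬z ∨ ¬w):
  j=6: fails
  j=7: fails
  j=8: holds
First hit at j=8, so smallest k = 8-6 = 2.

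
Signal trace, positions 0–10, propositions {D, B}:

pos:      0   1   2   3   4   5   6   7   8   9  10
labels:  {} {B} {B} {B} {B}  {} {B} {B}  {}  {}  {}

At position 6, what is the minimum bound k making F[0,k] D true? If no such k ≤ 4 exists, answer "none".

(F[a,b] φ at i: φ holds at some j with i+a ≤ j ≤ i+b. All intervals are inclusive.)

none

Scan j = 6,7,… for D:
  j=6: fails
  j=7: fails
  j=8: fails
  j=9: fails
  j=10: fails
No j in [6,10] satisfies it → none.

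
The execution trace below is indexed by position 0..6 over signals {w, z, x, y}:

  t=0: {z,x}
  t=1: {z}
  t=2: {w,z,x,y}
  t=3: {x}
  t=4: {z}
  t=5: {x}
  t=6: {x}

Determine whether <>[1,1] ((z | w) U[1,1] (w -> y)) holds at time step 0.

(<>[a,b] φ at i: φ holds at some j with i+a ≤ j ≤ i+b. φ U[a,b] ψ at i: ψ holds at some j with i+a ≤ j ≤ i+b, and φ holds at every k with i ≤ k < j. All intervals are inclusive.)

Check ((z | w) U[1,1] (w -> y)) at each j in [1,1]:
  j=1: holds
Found at j=1 → formula holds.

Yes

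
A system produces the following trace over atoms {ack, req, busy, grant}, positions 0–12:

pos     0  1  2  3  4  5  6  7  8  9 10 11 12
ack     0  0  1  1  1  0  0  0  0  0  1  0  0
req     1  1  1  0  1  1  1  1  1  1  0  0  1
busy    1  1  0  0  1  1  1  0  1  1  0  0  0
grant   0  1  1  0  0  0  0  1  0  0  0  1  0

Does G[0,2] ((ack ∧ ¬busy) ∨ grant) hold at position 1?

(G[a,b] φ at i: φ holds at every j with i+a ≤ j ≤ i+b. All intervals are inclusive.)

Holds

Check ((ack ∧ ¬busy) ∨ grant) at every j in [1,3]:
  j=1: true
  j=2: true
  j=3: true
All positions satisfy it → formula holds.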